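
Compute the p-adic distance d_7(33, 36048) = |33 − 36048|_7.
d_7(33, 36048) = 1/2401

Step 1 — x − y = 33 − 36048 = -36015. Step 2 — v_7(-36015) = 4 (factor: -36015 = −(7^4 · 15); the sign does not affect v_p). Step 3 — |x − y|_7 = 7^{-4} = 1/2401.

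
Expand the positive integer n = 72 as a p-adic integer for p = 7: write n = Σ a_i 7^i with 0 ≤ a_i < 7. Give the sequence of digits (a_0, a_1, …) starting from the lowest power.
(a_0, a_1, …) = (2, 3, 1)

Repeated division by 7 gives the digits low-to-high: 72 = 2 + 3·7^1 + 1·7^2. Digit sequence: (2, 3, 1).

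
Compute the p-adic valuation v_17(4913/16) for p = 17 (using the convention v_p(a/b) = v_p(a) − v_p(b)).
v_17(4913/16) = 3

Factor powers of 17 from the numerator and denominator of the reduced fraction: 4913 = 17^3 · 1 and 16 = 17^0 · 16. Apply v_p(a/b) = v_p(a) − v_p(b): v_17(4913/16) = 3 − 0 = 3.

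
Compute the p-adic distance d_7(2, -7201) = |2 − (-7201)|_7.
d_7(2, -7201) = 1/2401

Step 1 — x − y = 2 − (-7201) = 7203. Step 2 — v_7(7203) = 4 (factor: 7203 = (7^4 · 3); the sign does not affect v_p). Step 3 — |x − y|_7 = 7^{-4} = 1/2401.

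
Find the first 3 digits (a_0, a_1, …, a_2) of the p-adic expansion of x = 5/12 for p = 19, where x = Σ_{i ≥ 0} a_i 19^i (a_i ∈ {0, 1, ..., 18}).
(a_0, …, a_2) = (2, 11, 1)

v_19(5/12) = 0 (numerator and denominator both coprime to 19), so x ∈ ℤ_19^×. Compute digits iteratively via a_i = x_i mod 19, x_{i+1} = (x_i − a_i)/19, with x_0 = x:
  x_0 = 5/12;  a_0 = 2;  x_1 = (x_0 − 2)/19 = -1/12
  x_1 = -1/12;  a_1 = 11;  x_2 = (x_1 − 11)/19 = -7/12
  x_2 = -7/12;  a_2 = 1;  x_3 = (x_2 − 1)/19 = -1/12
Digits: (2, 11, 1).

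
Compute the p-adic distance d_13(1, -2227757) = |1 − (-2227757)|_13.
d_13(1, -2227757) = 1/371293

Step 1 — x − y = 1 − (-2227757) = 2227758. Step 2 — v_13(2227758) = 5 (factor: 2227758 = (13^5 · 6); the sign does not affect v_p). Step 3 — |x − y|_13 = 13^{-5} = 1/371293.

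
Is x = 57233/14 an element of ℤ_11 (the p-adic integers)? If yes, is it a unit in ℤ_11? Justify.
x ∈ ℤ_11 but not a unit; v_11(x) = 3 > 0

ℤ_11 = {x ∈ ℚ_11 : v_11(x) ≥ 0} and ℤ_11^× = {x ∈ ℤ_11 : v_11(x) = 0}. Here v_11(57233/14) = v_11(num) − v_11(den) = 3; compare against these criteria.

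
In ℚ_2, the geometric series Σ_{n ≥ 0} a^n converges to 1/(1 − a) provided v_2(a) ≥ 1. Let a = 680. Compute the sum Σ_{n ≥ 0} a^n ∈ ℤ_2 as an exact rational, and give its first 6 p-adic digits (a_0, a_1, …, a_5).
Σ a^n = 1/(1 − a) = -1/679;  first 6 digits = (1, 0, 0, 1, 0, 1)

v_2(a) = 3 ≥ 1, so the series converges in ℤ_2 to 1/(1 − a) = 1/(1 − 680) = -1/679. Expand this rational in ℤ_2: compute digits iteratively via d_i = x_i mod 2, x_{i+1} = (x_i − d_i)/2. The first 6 digits are (1, 0, 0, 1, 0, 1).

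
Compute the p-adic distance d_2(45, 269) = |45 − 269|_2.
d_2(45, 269) = 1/32

Step 1 — x − y = 45 − 269 = -224. Step 2 — v_2(-224) = 5 (factor: -224 = −(2^5 · 7); the sign does not affect v_p). Step 3 — |x − y|_2 = 2^{-5} = 1/32.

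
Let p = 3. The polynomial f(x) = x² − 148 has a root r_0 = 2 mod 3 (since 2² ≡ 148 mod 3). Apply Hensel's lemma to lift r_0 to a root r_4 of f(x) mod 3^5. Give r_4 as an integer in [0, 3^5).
r_4 = 200 (mod 243)

Hensel's recurrence: r_{i+1} = r_i − f(r_i)·(f′(r_i))^{-1} mod 3^{i+2}, with f′(x) = 2x. Iterate:
  r_0 = 2 (mod 3)
  r_1 = 2 (mod 9)
  r_2 = 11 (mod 27)
  r_3 = 38 (mod 81)
  r_4 = 200 (mod 243)
Final: r_4 = 200, and one checks f(r_4) ≡ 0 mod 3^5.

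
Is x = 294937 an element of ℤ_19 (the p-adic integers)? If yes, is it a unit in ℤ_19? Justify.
x ∈ ℤ_19 but not a unit; v_19(x) = 3 > 0

ℤ_19 = {x ∈ ℚ_19 : v_19(x) ≥ 0} and ℤ_19^× = {x ∈ ℤ_19 : v_19(x) = 0}. Here v_19(294937) = v_19(num) − v_19(den) = 3; compare against these criteria.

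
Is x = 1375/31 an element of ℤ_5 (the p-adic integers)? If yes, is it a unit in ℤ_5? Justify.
x ∈ ℤ_5 but not a unit; v_5(x) = 3 > 0

ℤ_5 = {x ∈ ℚ_5 : v_5(x) ≥ 0} and ℤ_5^× = {x ∈ ℤ_5 : v_5(x) = 0}. Here v_5(1375/31) = v_5(num) − v_5(den) = 3; compare against these criteria.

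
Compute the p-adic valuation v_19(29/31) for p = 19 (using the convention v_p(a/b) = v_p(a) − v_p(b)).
v_19(29/31) = 0

Factor powers of 19 from the numerator and denominator of the reduced fraction: 29 = 19^0 · 29 and 31 = 19^0 · 31. Apply v_p(a/b) = v_p(a) − v_p(b): v_19(29/31) = 0 − 0 = 0.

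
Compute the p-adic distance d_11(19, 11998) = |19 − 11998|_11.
d_11(19, 11998) = 1/1331

Step 1 — x − y = 19 − 11998 = -11979. Step 2 — v_11(-11979) = 3 (factor: -11979 = −(11^3 · 9); the sign does not affect v_p). Step 3 — |x − y|_11 = 11^{-3} = 1/1331.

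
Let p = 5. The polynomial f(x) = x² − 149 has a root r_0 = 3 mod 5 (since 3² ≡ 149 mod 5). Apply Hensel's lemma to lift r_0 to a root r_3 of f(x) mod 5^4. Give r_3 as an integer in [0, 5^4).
r_3 = 343 (mod 625)

Hensel's recurrence: r_{i+1} = r_i − f(r_i)·(f′(r_i))^{-1} mod 5^{i+2}, with f′(x) = 2x. Iterate:
  r_0 = 3 (mod 5)
  r_1 = 18 (mod 25)
  r_2 = 93 (mod 125)
  r_3 = 343 (mod 625)
Final: r_3 = 343, and one checks f(r_3) ≡ 0 mod 5^4.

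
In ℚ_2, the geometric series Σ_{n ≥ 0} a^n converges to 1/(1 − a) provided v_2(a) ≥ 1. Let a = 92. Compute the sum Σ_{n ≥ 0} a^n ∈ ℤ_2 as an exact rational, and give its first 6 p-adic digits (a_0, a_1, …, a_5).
Σ a^n = 1/(1 − a) = -1/91;  first 6 digits = (1, 0, 1, 1, 0, 1)

v_2(a) = 2 ≥ 1, so the series converges in ℤ_2 to 1/(1 − a) = 1/(1 − 92) = -1/91. Expand this rational in ℤ_2: compute digits iteratively via d_i = x_i mod 2, x_{i+1} = (x_i − d_i)/2. The first 6 digits are (1, 0, 1, 1, 0, 1).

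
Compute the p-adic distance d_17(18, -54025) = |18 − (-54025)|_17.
d_17(18, -54025) = 1/4913

Step 1 — x − y = 18 − (-54025) = 54043. Step 2 — v_17(54043) = 3 (factor: 54043 = (17^3 · 11); the sign does not affect v_p). Step 3 — |x − y|_17 = 17^{-3} = 1/4913.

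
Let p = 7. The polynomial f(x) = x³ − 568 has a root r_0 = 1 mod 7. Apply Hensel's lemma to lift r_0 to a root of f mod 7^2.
r_1 = 43 (mod 49)

Hensel: r_{i+1} = r_i − f(r_i)/f′(r_i) mod 7^{i+2}, where f′(x) = 3x². Iterate:
  r_0 = 1 (mod 7)
  r_1 = 43 (mod 49)
Final: r = 43 with f(r) ≡ 0 mod 7^2.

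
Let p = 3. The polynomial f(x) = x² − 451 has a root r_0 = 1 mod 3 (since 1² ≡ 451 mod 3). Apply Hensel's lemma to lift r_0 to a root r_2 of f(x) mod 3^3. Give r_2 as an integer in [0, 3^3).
r_2 = 10 (mod 27)

Hensel's recurrence: r_{i+1} = r_i − f(r_i)·(f′(r_i))^{-1} mod 3^{i+2}, with f′(x) = 2x. Iterate:
  r_0 = 1 (mod 3)
  r_1 = 1 (mod 9)
  r_2 = 10 (mod 27)
Final: r_2 = 10, and one checks f(r_2) ≡ 0 mod 3^3.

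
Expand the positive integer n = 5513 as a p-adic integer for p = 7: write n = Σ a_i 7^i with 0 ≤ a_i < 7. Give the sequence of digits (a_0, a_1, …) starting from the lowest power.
(a_0, a_1, …) = (4, 3, 0, 2, 2)

Repeated division by 7 gives the digits low-to-high: 5513 = 4 + 3·7^1 + 2·7^3 + 2·7^4. Digit sequence: (4, 3, 0, 2, 2).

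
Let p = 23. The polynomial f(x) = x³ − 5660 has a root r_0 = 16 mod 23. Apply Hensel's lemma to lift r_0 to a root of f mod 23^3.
r_2 = 6479 (mod 12167)

Hensel: r_{i+1} = r_i − f(r_i)/f′(r_i) mod 23^{i+2}, where f′(x) = 3x². Iterate:
  r_0 = 16 (mod 23)
  r_1 = 131 (mod 529)
  r_2 = 6479 (mod 12167)
Final: r = 6479 with f(r) ≡ 0 mod 23^3.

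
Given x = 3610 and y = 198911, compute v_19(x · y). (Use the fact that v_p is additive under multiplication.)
v_19(718068710) = 5

v_p(x) = 2 (factor: 3610 = 19^2 · 10); v_p(y) = 3 (factor: 198911 = 19^3 · 29). Additivity: v_p(xy) = v_p(x) + v_p(y) = 2 + 3 = 5. (Direct check: xy = 718068710 = 19^5 · (290).)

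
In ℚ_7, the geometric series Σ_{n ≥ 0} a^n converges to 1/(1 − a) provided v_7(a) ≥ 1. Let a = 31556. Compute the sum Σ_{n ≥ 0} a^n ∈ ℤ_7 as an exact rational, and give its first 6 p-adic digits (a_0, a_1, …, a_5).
Σ a^n = 1/(1 − a) = -1/31555;  first 6 digits = (1, 0, 0, 1, 6, 1)

v_7(a) = 3 ≥ 1, so the series converges in ℤ_7 to 1/(1 − a) = 1/(1 − 31556) = -1/31555. Expand this rational in ℤ_7: compute digits iteratively via d_i = x_i mod 7, x_{i+1} = (x_i − d_i)/7. The first 6 digits are (1, 0, 0, 1, 6, 1).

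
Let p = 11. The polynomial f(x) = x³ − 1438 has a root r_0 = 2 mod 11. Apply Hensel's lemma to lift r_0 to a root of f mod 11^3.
r_2 = 101 (mod 1331)

Hensel: r_{i+1} = r_i − f(r_i)/f′(r_i) mod 11^{i+2}, where f′(x) = 3x². Iterate:
  r_0 = 2 (mod 11)
  r_1 = 101 (mod 121)
  r_2 = 101 (mod 1331)
Final: r = 101 with f(r) ≡ 0 mod 11^3.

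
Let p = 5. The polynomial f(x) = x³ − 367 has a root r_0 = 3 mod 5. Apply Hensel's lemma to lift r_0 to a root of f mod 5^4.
r_3 = 498 (mod 625)

Hensel: r_{i+1} = r_i − f(r_i)/f′(r_i) mod 5^{i+2}, where f′(x) = 3x². Iterate:
  r_0 = 3 (mod 5)
  r_1 = 23 (mod 25)
  r_2 = 123 (mod 125)
  r_3 = 498 (mod 625)
Final: r = 498 with f(r) ≡ 0 mod 5^4.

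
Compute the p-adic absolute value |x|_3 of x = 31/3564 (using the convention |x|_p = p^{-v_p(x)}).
|31/3564|_3 = 81

Step 1 — compute v_3(x) by factoring powers of 3 out of the numerator and denominator: v_3(31/3564) = -4. Step 2 — apply |x|_p = p^{-v_p(x)} = 3^{4} = 81.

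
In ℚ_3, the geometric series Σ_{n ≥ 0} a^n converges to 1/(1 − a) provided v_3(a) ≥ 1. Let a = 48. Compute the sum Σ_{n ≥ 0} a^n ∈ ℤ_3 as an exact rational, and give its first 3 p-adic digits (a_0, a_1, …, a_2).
Σ a^n = 1/(1 − a) = -1/47;  first 3 digits = (1, 1, 0)

v_3(a) = 1 ≥ 1, so the series converges in ℤ_3 to 1/(1 − a) = 1/(1 − 48) = -1/47. Expand this rational in ℤ_3: compute digits iteratively via d_i = x_i mod 3, x_{i+1} = (x_i − d_i)/3. The first 3 digits are (1, 1, 0).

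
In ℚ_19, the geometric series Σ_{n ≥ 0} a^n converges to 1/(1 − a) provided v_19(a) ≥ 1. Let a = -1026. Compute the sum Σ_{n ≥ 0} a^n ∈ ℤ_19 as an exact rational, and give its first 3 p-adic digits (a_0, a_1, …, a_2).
Σ a^n = 1/(1 − a) = 1/1027;  first 3 digits = (1, 3, 6)

v_19(a) = 1 ≥ 1, so the series converges in ℤ_19 to 1/(1 − a) = 1/(1 − (-1026)) = 1/1027. Expand this rational in ℤ_19: compute digits iteratively via d_i = x_i mod 19, x_{i+1} = (x_i − d_i)/19. The first 3 digits are (1, 3, 6).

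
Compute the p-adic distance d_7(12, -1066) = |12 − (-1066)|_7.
d_7(12, -1066) = 1/49

Step 1 — x − y = 12 − (-1066) = 1078. Step 2 — v_7(1078) = 2 (factor: 1078 = (7^2 · 22); the sign does not affect v_p). Step 3 — |x − y|_7 = 7^{-2} = 1/49.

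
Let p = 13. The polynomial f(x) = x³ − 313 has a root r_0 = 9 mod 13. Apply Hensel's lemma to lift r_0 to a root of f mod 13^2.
r_1 = 113 (mod 169)

Hensel: r_{i+1} = r_i − f(r_i)/f′(r_i) mod 13^{i+2}, where f′(x) = 3x². Iterate:
  r_0 = 9 (mod 13)
  r_1 = 113 (mod 169)
Final: r = 113 with f(r) ≡ 0 mod 13^2.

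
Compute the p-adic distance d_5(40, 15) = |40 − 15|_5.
d_5(40, 15) = 1/25

Step 1 — x − y = 40 − 15 = 25. Step 2 — v_5(25) = 2 (factor: 25 = (5^2 · 1); the sign does not affect v_p). Step 3 — |x − y|_5 = 5^{-2} = 1/25.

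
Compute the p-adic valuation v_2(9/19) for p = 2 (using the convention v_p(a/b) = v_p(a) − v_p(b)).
v_2(9/19) = 0

Factor powers of 2 from the numerator and denominator of the reduced fraction: 9 = 2^0 · 9 and 19 = 2^0 · 19. Apply v_p(a/b) = v_p(a) − v_p(b): v_2(9/19) = 0 − 0 = 0.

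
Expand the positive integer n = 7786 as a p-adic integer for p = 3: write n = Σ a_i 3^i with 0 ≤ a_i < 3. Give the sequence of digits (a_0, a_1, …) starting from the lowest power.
(a_0, a_1, …) = (1, 0, 1, 0, 0, 2, 1, 0, 1)

Repeated division by 3 gives the digits low-to-high: 7786 = 1 + 1·3^2 + 2·3^5 + 1·3^6 + 1·3^8. Digit sequence: (1, 0, 1, 0, 0, 2, 1, 0, 1).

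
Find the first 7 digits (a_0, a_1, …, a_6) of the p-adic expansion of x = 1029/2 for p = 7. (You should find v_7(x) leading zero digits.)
(a_0, …, a_6) = (0, 0, 0, 5, 3, 3, 3)

v_7(1029/2) = 3, so a_0 = ... = a_2 = 0. Factor out: x = 7^3 · u with u = 3/2 a unit in ℤ_7. Expand u iteratively via a_{v+i} = u_i mod 7, u_{i+1} = (u_i − a_{v+i})/7:
  u_0 = 3/2;  a_3 = 5;  u_1 = (u_0 − 5)/7 = -1/2
  u_1 = -1/2;  a_4 = 3;  u_2 = (u_1 − 3)/7 = -1/2
  u_2 = -1/2;  a_5 = 3;  u_3 = (u_2 − 3)/7 = -1/2
  u_3 = -1/2;  a_6 = 3;  u_4 = (u_3 − 3)/7 = -1/2
Digits: (0, 0, 0, 5, 3, 3, 3).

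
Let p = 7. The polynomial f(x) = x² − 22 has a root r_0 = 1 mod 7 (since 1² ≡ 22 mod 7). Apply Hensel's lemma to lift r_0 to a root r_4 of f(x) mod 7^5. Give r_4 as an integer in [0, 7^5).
r_4 = 4887 (mod 16807)

Hensel's recurrence: r_{i+1} = r_i − f(r_i)·(f′(r_i))^{-1} mod 7^{i+2}, with f′(x) = 2x. Iterate:
  r_0 = 1 (mod 7)
  r_1 = 36 (mod 49)
  r_2 = 85 (mod 343)
  r_3 = 85 (mod 2401)
  r_4 = 4887 (mod 16807)
Final: r_4 = 4887, and one checks f(r_4) ≡ 0 mod 7^5.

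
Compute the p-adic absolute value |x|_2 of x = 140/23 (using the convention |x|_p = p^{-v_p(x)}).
|140/23|_2 = 1/4

Step 1 — compute v_2(x) by factoring powers of 2 out of the numerator and denominator: v_2(140/23) = 2. Step 2 — apply |x|_p = p^{-v_p(x)} = 2^{-2} = 1/4.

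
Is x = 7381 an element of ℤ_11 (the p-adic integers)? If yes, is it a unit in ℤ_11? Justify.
x ∈ ℤ_11 but not a unit; v_11(x) = 2 > 0

ℤ_11 = {x ∈ ℚ_11 : v_11(x) ≥ 0} and ℤ_11^× = {x ∈ ℤ_11 : v_11(x) = 0}. Here v_11(7381) = v_11(num) − v_11(den) = 2; compare against these criteria.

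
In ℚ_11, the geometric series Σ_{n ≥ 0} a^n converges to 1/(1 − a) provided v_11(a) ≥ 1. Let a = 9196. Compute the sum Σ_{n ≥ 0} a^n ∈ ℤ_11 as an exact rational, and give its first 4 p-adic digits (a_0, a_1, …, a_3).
Σ a^n = 1/(1 − a) = -1/9195;  first 4 digits = (1, 0, 10, 6)

v_11(a) = 2 ≥ 1, so the series converges in ℤ_11 to 1/(1 − a) = 1/(1 − 9196) = -1/9195. Expand this rational in ℤ_11: compute digits iteratively via d_i = x_i mod 11, x_{i+1} = (x_i − d_i)/11. The first 4 digits are (1, 0, 10, 6).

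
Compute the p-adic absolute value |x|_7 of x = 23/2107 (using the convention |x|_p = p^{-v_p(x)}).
|23/2107|_7 = 49

Step 1 — compute v_7(x) by factoring powers of 7 out of the numerator and denominator: v_7(23/2107) = -2. Step 2 — apply |x|_p = p^{-v_p(x)} = 7^{2} = 49.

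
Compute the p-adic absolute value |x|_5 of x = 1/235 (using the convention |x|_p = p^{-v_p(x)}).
|1/235|_5 = 5

Step 1 — compute v_5(x) by factoring powers of 5 out of the numerator and denominator: v_5(1/235) = -1. Step 2 — apply |x|_p = p^{-v_p(x)} = 5^{1} = 5.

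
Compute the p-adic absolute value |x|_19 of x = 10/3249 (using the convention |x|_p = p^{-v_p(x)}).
|10/3249|_19 = 361

Step 1 — compute v_19(x) by factoring powers of 19 out of the numerator and denominator: v_19(10/3249) = -2. Step 2 — apply |x|_p = p^{-v_p(x)} = 19^{2} = 361.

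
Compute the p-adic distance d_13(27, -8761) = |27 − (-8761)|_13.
d_13(27, -8761) = 1/2197

Step 1 — x − y = 27 − (-8761) = 8788. Step 2 — v_13(8788) = 3 (factor: 8788 = (13^3 · 4); the sign does not affect v_p). Step 3 — |x − y|_13 = 13^{-3} = 1/2197.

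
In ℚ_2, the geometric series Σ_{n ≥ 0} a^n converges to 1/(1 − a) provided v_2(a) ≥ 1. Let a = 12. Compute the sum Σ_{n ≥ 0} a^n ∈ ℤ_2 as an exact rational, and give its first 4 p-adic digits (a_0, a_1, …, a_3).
Σ a^n = 1/(1 − a) = -1/11;  first 4 digits = (1, 0, 1, 1)

v_2(a) = 2 ≥ 1, so the series converges in ℤ_2 to 1/(1 − a) = 1/(1 − 12) = -1/11. Expand this rational in ℤ_2: compute digits iteratively via d_i = x_i mod 2, x_{i+1} = (x_i − d_i)/2. The first 4 digits are (1, 0, 1, 1).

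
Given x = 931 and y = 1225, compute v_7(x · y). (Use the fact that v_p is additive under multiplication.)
v_7(1140475) = 4

v_p(x) = 2 (factor: 931 = 7^2 · 19); v_p(y) = 2 (factor: 1225 = 7^2 · 25). Additivity: v_p(xy) = v_p(x) + v_p(y) = 2 + 2 = 4. (Direct check: xy = 1140475 = 7^4 · (475).)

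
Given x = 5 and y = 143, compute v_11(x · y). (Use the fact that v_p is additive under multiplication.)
v_11(715) = 1

v_p(x) = 0 (factor: 5 = 11^0 · 5); v_p(y) = 1 (factor: 143 = 11^1 · 13). Additivity: v_p(xy) = v_p(x) + v_p(y) = 0 + 1 = 1. (Direct check: xy = 715 = 11^1 · (65).)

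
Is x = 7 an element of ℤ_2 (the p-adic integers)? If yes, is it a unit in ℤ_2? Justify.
x ∈ ℤ_2^× (unit); v_2(x) = 0

ℤ_2 = {x ∈ ℚ_2 : v_2(x) ≥ 0} and ℤ_2^× = {x ∈ ℤ_2 : v_2(x) = 0}. Here v_2(7) = v_2(num) − v_2(den) = 0; compare against these criteria.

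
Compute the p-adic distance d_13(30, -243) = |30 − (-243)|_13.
d_13(30, -243) = 1/13

Step 1 — x − y = 30 − (-243) = 273. Step 2 — v_13(273) = 1 (factor: 273 = (13^1 · 21); the sign does not affect v_p). Step 3 — |x − y|_13 = 13^{-1} = 1/13.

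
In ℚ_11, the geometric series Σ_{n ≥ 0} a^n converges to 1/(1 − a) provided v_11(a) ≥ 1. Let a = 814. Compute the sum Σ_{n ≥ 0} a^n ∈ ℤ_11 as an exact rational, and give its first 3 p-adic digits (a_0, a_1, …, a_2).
Σ a^n = 1/(1 − a) = -1/813;  first 3 digits = (1, 8, 4)

v_11(a) = 1 ≥ 1, so the series converges in ℤ_11 to 1/(1 − a) = 1/(1 − 814) = -1/813. Expand this rational in ℤ_11: compute digits iteratively via d_i = x_i mod 11, x_{i+1} = (x_i − d_i)/11. The first 3 digits are (1, 8, 4).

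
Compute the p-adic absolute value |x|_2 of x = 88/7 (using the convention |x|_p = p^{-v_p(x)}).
|88/7|_2 = 1/8

Step 1 — compute v_2(x) by factoring powers of 2 out of the numerator and denominator: v_2(88/7) = 3. Step 2 — apply |x|_p = p^{-v_p(x)} = 2^{-3} = 1/8.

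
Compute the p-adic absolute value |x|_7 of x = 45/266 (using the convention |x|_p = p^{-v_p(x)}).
|45/266|_7 = 7

Step 1 — compute v_7(x) by factoring powers of 7 out of the numerator and denominator: v_7(45/266) = -1. Step 2 — apply |x|_p = p^{-v_p(x)} = 7^{1} = 7.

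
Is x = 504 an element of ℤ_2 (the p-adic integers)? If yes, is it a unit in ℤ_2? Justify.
x ∈ ℤ_2 but not a unit; v_2(x) = 3 > 0

ℤ_2 = {x ∈ ℚ_2 : v_2(x) ≥ 0} and ℤ_2^× = {x ∈ ℤ_2 : v_2(x) = 0}. Here v_2(504) = v_2(num) − v_2(den) = 3; compare against these criteria.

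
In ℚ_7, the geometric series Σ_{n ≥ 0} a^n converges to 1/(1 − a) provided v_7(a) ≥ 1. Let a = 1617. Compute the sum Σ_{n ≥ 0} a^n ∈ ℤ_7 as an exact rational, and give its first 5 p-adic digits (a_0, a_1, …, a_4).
Σ a^n = 1/(1 − a) = -1/1616;  first 5 digits = (1, 0, 5, 4, 4)

v_7(a) = 2 ≥ 1, so the series converges in ℤ_7 to 1/(1 − a) = 1/(1 − 1617) = -1/1616. Expand this rational in ℤ_7: compute digits iteratively via d_i = x_i mod 7, x_{i+1} = (x_i − d_i)/7. The first 5 digits are (1, 0, 5, 4, 4).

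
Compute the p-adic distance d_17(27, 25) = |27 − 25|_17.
d_17(27, 25) = 1

Step 1 — x − y = 27 − 25 = 2. Step 2 — v_17(2) = 0 (factor: 2 = (17^0 · 2); the sign does not affect v_p). Step 3 — |x − y|_17 = 17^{0} = 1.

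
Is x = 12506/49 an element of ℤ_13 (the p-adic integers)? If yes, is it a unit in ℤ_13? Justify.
x ∈ ℤ_13 but not a unit; v_13(x) = 2 > 0

ℤ_13 = {x ∈ ℚ_13 : v_13(x) ≥ 0} and ℤ_13^× = {x ∈ ℤ_13 : v_13(x) = 0}. Here v_13(12506/49) = v_13(num) − v_13(den) = 2; compare against these criteria.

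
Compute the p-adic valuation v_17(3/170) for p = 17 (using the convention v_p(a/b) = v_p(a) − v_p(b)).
v_17(3/170) = -1

Factor powers of 17 from the numerator and denominator of the reduced fraction: 3 = 17^0 · 3 and 170 = 17^1 · 10. Apply v_p(a/b) = v_p(a) − v_p(b): v_17(3/170) = 0 − 1 = -1.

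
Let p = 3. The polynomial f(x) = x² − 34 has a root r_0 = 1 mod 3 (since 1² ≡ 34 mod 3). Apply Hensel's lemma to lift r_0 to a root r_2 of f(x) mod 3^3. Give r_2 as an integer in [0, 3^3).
r_2 = 13 (mod 27)

Hensel's recurrence: r_{i+1} = r_i − f(r_i)·(f′(r_i))^{-1} mod 3^{i+2}, with f′(x) = 2x. Iterate:
  r_0 = 1 (mod 3)
  r_1 = 4 (mod 9)
  r_2 = 13 (mod 27)
Final: r_2 = 13, and one checks f(r_2) ≡ 0 mod 3^3.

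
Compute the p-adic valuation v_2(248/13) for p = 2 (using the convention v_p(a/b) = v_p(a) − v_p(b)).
v_2(248/13) = 3

Factor powers of 2 from the numerator and denominator of the reduced fraction: 248 = 2^3 · 31 and 13 = 2^0 · 13. Apply v_p(a/b) = v_p(a) − v_p(b): v_2(248/13) = 3 − 0 = 3.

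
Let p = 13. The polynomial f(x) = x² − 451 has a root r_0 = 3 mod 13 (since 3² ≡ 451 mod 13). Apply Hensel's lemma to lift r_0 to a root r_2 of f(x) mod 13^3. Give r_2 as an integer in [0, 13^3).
r_2 = 1654 (mod 2197)

Hensel's recurrence: r_{i+1} = r_i − f(r_i)·(f′(r_i))^{-1} mod 13^{i+2}, with f′(x) = 2x. Iterate:
  r_0 = 3 (mod 13)
  r_1 = 133 (mod 169)
  r_2 = 1654 (mod 2197)
Final: r_2 = 1654, and one checks f(r_2) ≡ 0 mod 13^3.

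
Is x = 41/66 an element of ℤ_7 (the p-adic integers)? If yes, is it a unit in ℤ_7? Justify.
x ∈ ℤ_7^× (unit); v_7(x) = 0

ℤ_7 = {x ∈ ℚ_7 : v_7(x) ≥ 0} and ℤ_7^× = {x ∈ ℤ_7 : v_7(x) = 0}. Here v_7(41/66) = v_7(num) − v_7(den) = 0; compare against these criteria.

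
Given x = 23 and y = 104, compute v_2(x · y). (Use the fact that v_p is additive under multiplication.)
v_2(2392) = 3

v_p(x) = 0 (factor: 23 = 2^0 · 23); v_p(y) = 3 (factor: 104 = 2^3 · 13). Additivity: v_p(xy) = v_p(x) + v_p(y) = 0 + 3 = 3. (Direct check: xy = 2392 = 2^3 · (299).)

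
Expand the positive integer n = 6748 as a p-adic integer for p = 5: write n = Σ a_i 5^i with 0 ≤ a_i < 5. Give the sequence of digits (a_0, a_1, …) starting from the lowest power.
(a_0, a_1, …) = (3, 4, 4, 3, 0, 2)

Repeated division by 5 gives the digits low-to-high: 6748 = 3 + 4·5^1 + 4·5^2 + 3·5^3 + 2·5^5. Digit sequence: (3, 4, 4, 3, 0, 2).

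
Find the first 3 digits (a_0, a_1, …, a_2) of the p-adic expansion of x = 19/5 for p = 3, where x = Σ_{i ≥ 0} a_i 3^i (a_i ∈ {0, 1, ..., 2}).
(a_0, …, a_2) = (2, 0, 2)

v_3(19/5) = 0 (numerator and denominator both coprime to 3), so x ∈ ℤ_3^×. Compute digits iteratively via a_i = x_i mod 3, x_{i+1} = (x_i − a_i)/3, with x_0 = x:
  x_0 = 19/5;  a_0 = 2;  x_1 = (x_0 − 2)/3 = 3/5
  x_1 = 3/5;  a_1 = 0;  x_2 = (x_1 − 0)/3 = 1/5
  x_2 = 1/5;  a_2 = 2;  x_3 = (x_2 − 2)/3 = -3/5
Digits: (2, 0, 2).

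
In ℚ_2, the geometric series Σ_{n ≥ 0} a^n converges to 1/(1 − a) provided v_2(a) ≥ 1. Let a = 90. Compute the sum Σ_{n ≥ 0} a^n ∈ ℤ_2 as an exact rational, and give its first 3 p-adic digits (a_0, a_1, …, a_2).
Σ a^n = 1/(1 − a) = -1/89;  first 3 digits = (1, 1, 1)

v_2(a) = 1 ≥ 1, so the series converges in ℤ_2 to 1/(1 − a) = 1/(1 − 90) = -1/89. Expand this rational in ℤ_2: compute digits iteratively via d_i = x_i mod 2, x_{i+1} = (x_i − d_i)/2. The first 3 digits are (1, 1, 1).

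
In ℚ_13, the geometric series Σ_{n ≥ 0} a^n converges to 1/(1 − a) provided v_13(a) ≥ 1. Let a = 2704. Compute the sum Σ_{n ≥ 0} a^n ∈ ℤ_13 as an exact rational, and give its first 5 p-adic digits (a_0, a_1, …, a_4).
Σ a^n = 1/(1 − a) = -1/2703;  first 5 digits = (1, 0, 3, 1, 9)

v_13(a) = 2 ≥ 1, so the series converges in ℤ_13 to 1/(1 − a) = 1/(1 − 2704) = -1/2703. Expand this rational in ℤ_13: compute digits iteratively via d_i = x_i mod 13, x_{i+1} = (x_i − d_i)/13. The first 5 digits are (1, 0, 3, 1, 9).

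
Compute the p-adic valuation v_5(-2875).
v_5(-2875) = 3

v_5(n) is the largest exponent k such that 5^k divides n. Factor out: -2875 = -5^3 · 23. (Sign doesn't affect v_p.) So v_5(-2875) = 3.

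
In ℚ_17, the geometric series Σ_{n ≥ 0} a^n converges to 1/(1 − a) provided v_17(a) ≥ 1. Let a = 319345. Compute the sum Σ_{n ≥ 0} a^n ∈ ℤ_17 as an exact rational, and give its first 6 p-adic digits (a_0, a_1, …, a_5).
Σ a^n = 1/(1 − a) = -1/319344;  first 6 digits = (1, 0, 0, 14, 3, 0)

v_17(a) = 3 ≥ 1, so the series converges in ℤ_17 to 1/(1 − a) = 1/(1 − 319345) = -1/319344. Expand this rational in ℤ_17: compute digits iteratively via d_i = x_i mod 17, x_{i+1} = (x_i − d_i)/17. The first 6 digits are (1, 0, 0, 14, 3, 0).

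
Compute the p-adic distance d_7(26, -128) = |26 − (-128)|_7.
d_7(26, -128) = 1/7

Step 1 — x − y = 26 − (-128) = 154. Step 2 — v_7(154) = 1 (factor: 154 = (7^1 · 22); the sign does not affect v_p). Step 3 — |x − y|_7 = 7^{-1} = 1/7.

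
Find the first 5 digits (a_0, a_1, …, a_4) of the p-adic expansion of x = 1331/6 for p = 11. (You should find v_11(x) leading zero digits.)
(a_0, …, a_4) = (0, 0, 0, 2, 9)

v_11(1331/6) = 3, so a_0 = ... = a_2 = 0. Factor out: x = 11^3 · u with u = 1/6 a unit in ℤ_11. Expand u iteratively via a_{v+i} = u_i mod 11, u_{i+1} = (u_i − a_{v+i})/11:
  u_0 = 1/6;  a_3 = 2;  u_1 = (u_0 − 2)/11 = -1/6
  u_1 = -1/6;  a_4 = 9;  u_2 = (u_1 − 9)/11 = -5/6
Digits: (0, 0, 0, 2, 9).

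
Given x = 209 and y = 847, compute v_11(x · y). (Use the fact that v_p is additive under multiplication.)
v_11(177023) = 3

v_p(x) = 1 (factor: 209 = 11^1 · 19); v_p(y) = 2 (factor: 847 = 11^2 · 7). Additivity: v_p(xy) = v_p(x) + v_p(y) = 1 + 2 = 3. (Direct check: xy = 177023 = 11^3 · (133).)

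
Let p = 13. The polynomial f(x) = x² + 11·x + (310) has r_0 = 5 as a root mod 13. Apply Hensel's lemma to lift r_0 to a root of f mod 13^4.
r_3 = 27630 (mod 28561)

Hensel: r_{i+1} = r_i − f(r_i)·(f′(r_i))^{-1} mod 13^{i+2}, f′(x) = 2x + 11. Iterate:
  r_0 = 5 (mod 13)
  r_1 = 83 (mod 169)
  r_2 = 1266 (mod 2197)
  r_3 = 27630 (mod 28561)
Final: r = 27630 satisfies f(r) ≡ 0 mod 13^4.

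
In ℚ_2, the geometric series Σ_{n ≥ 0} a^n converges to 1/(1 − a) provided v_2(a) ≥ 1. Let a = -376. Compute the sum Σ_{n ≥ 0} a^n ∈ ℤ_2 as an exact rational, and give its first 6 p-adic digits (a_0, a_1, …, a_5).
Σ a^n = 1/(1 − a) = 1/377;  first 6 digits = (1, 0, 0, 1, 0, 0)

v_2(a) = 3 ≥ 1, so the series converges in ℤ_2 to 1/(1 − a) = 1/(1 − (-376)) = 1/377. Expand this rational in ℤ_2: compute digits iteratively via d_i = x_i mod 2, x_{i+1} = (x_i − d_i)/2. The first 6 digits are (1, 0, 0, 1, 0, 0).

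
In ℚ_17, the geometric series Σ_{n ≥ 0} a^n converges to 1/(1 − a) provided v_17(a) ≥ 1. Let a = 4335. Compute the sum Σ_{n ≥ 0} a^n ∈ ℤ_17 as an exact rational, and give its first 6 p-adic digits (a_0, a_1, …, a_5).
Σ a^n = 1/(1 − a) = -1/4334;  first 6 digits = (1, 0, 15, 0, 4, 13)

v_17(a) = 2 ≥ 1, so the series converges in ℤ_17 to 1/(1 − a) = 1/(1 − 4335) = -1/4334. Expand this rational in ℤ_17: compute digits iteratively via d_i = x_i mod 17, x_{i+1} = (x_i − d_i)/17. The first 6 digits are (1, 0, 15, 0, 4, 13).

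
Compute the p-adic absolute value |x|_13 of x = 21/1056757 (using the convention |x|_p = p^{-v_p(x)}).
|21/1056757|_13 = 28561

Step 1 — compute v_13(x) by factoring powers of 13 out of the numerator and denominator: v_13(21/1056757) = -4. Step 2 — apply |x|_p = p^{-v_p(x)} = 13^{4} = 28561.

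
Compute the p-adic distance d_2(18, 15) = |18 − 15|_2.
d_2(18, 15) = 1

Step 1 — x − y = 18 − 15 = 3. Step 2 — v_2(3) = 0 (factor: 3 = (2^0 · 3); the sign does not affect v_p). Step 3 — |x − y|_2 = 2^{0} = 1.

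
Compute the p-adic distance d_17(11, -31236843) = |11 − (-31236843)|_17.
d_17(11, -31236843) = 1/1419857

Step 1 — x − y = 11 − (-31236843) = 31236854. Step 2 — v_17(31236854) = 5 (factor: 31236854 = (17^5 · 22); the sign does not affect v_p). Step 3 — |x − y|_17 = 17^{-5} = 1/1419857.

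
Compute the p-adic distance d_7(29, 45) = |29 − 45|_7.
d_7(29, 45) = 1

Step 1 — x − y = 29 − 45 = -16. Step 2 — v_7(-16) = 0 (factor: -16 = −(7^0 · 16); the sign does not affect v_p). Step 3 — |x − y|_7 = 7^{0} = 1.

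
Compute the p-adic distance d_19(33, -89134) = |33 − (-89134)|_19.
d_19(33, -89134) = 1/6859

Step 1 — x − y = 33 − (-89134) = 89167. Step 2 — v_19(89167) = 3 (factor: 89167 = (19^3 · 13); the sign does not affect v_p). Step 3 — |x − y|_19 = 19^{-3} = 1/6859.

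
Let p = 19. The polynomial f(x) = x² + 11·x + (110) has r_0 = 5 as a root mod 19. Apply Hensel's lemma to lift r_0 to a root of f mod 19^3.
r_2 = 3159 (mod 6859)

Hensel: r_{i+1} = r_i − f(r_i)·(f′(r_i))^{-1} mod 19^{i+2}, f′(x) = 2x + 11. Iterate:
  r_0 = 5 (mod 19)
  r_1 = 271 (mod 361)
  r_2 = 3159 (mod 6859)
Final: r = 3159 satisfies f(r) ≡ 0 mod 19^3.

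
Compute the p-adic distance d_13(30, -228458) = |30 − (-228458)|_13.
d_13(30, -228458) = 1/28561

Step 1 — x − y = 30 − (-228458) = 228488. Step 2 — v_13(228488) = 4 (factor: 228488 = (13^4 · 8); the sign does not affect v_p). Step 3 — |x − y|_13 = 13^{-4} = 1/28561.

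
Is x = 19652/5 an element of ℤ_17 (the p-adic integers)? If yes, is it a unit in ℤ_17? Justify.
x ∈ ℤ_17 but not a unit; v_17(x) = 3 > 0

ℤ_17 = {x ∈ ℚ_17 : v_17(x) ≥ 0} and ℤ_17^× = {x ∈ ℤ_17 : v_17(x) = 0}. Here v_17(19652/5) = v_17(num) − v_17(den) = 3; compare against these criteria.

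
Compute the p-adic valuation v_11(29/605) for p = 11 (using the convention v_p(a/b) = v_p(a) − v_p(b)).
v_11(29/605) = -2

Factor powers of 11 from the numerator and denominator of the reduced fraction: 29 = 11^0 · 29 and 605 = 11^2 · 5. Apply v_p(a/b) = v_p(a) − v_p(b): v_11(29/605) = 0 − 2 = -2.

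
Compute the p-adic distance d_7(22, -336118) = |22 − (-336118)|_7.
d_7(22, -336118) = 1/16807

Step 1 — x − y = 22 − (-336118) = 336140. Step 2 — v_7(336140) = 5 (factor: 336140 = (7^5 · 20); the sign does not affect v_p). Step 3 — |x − y|_7 = 7^{-5} = 1/16807.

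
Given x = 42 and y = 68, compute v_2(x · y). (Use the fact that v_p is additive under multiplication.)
v_2(2856) = 3

v_p(x) = 1 (factor: 42 = 2^1 · 21); v_p(y) = 2 (factor: 68 = 2^2 · 17). Additivity: v_p(xy) = v_p(x) + v_p(y) = 1 + 2 = 3. (Direct check: xy = 2856 = 2^3 · (357).)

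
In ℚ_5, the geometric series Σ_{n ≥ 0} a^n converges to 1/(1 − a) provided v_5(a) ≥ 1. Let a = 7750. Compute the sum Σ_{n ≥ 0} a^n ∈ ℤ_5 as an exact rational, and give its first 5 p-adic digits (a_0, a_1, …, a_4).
Σ a^n = 1/(1 − a) = -1/7749;  first 5 digits = (1, 0, 0, 2, 2)

v_5(a) = 3 ≥ 1, so the series converges in ℤ_5 to 1/(1 − a) = 1/(1 − 7750) = -1/7749. Expand this rational in ℤ_5: compute digits iteratively via d_i = x_i mod 5, x_{i+1} = (x_i − d_i)/5. The first 5 digits are (1, 0, 0, 2, 2).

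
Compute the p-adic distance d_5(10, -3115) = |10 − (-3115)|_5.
d_5(10, -3115) = 1/3125

Step 1 — x − y = 10 − (-3115) = 3125. Step 2 — v_5(3125) = 5 (factor: 3125 = (5^5 · 1); the sign does not affect v_p). Step 3 — |x − y|_5 = 5^{-5} = 1/3125.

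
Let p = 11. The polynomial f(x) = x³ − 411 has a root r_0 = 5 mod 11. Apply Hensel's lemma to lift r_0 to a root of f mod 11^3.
r_2 = 1314 (mod 1331)

Hensel: r_{i+1} = r_i − f(r_i)/f′(r_i) mod 11^{i+2}, where f′(x) = 3x². Iterate:
  r_0 = 5 (mod 11)
  r_1 = 104 (mod 121)
  r_2 = 1314 (mod 1331)
Final: r = 1314 with f(r) ≡ 0 mod 11^3.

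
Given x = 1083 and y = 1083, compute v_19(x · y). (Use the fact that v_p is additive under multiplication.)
v_19(1172889) = 4

v_p(x) = 2 (factor: 1083 = 19^2 · 3); v_p(y) = 2 (factor: 1083 = 19^2 · 3). Additivity: v_p(xy) = v_p(x) + v_p(y) = 2 + 2 = 4. (Direct check: xy = 1172889 = 19^4 · (9).)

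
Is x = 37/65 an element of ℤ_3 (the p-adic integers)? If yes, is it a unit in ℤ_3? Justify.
x ∈ ℤ_3^× (unit); v_3(x) = 0

ℤ_3 = {x ∈ ℚ_3 : v_3(x) ≥ 0} and ℤ_3^× = {x ∈ ℤ_3 : v_3(x) = 0}. Here v_3(37/65) = v_3(num) − v_3(den) = 0; compare against these criteria.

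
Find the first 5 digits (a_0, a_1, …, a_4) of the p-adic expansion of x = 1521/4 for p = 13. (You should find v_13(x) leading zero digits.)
(a_0, …, a_4) = (0, 0, 12, 9, 9)

v_13(1521/4) = 2, so a_0 = ... = a_1 = 0. Factor out: x = 13^2 · u with u = 9/4 a unit in ℤ_13. Expand u iteratively via a_{v+i} = u_i mod 13, u_{i+1} = (u_i − a_{v+i})/13:
  u_0 = 9/4;  a_2 = 12;  u_1 = (u_0 − 12)/13 = -3/4
  u_1 = -3/4;  a_3 = 9;  u_2 = (u_1 − 9)/13 = -3/4
  u_2 = -3/4;  a_4 = 9;  u_3 = (u_2 − 9)/13 = -3/4
Digits: (0, 0, 12, 9, 9).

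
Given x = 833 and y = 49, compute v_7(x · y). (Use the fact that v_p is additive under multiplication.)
v_7(40817) = 4

v_p(x) = 2 (factor: 833 = 7^2 · 17); v_p(y) = 2 (factor: 49 = 7^2 · 1). Additivity: v_p(xy) = v_p(x) + v_p(y) = 2 + 2 = 4. (Direct check: xy = 40817 = 7^4 · (17).)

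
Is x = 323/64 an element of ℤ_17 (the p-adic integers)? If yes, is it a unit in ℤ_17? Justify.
x ∈ ℤ_17 but not a unit; v_17(x) = 1 > 0

ℤ_17 = {x ∈ ℚ_17 : v_17(x) ≥ 0} and ℤ_17^× = {x ∈ ℤ_17 : v_17(x) = 0}. Here v_17(323/64) = v_17(num) − v_17(den) = 1; compare against these criteria.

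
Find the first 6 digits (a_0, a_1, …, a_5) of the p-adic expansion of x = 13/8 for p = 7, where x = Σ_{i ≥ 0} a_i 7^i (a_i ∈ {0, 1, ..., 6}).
(a_0, …, a_5) = (6, 2, 4, 2, 4, 2)

v_7(13/8) = 0 (numerator and denominator both coprime to 7), so x ∈ ℤ_7^×. Compute digits iteratively via a_i = x_i mod 7, x_{i+1} = (x_i − a_i)/7, with x_0 = x:
  x_0 = 13/8;  a_0 = 6;  x_1 = (x_0 − 6)/7 = -5/8
  x_1 = -5/8;  a_1 = 2;  x_2 = (x_1 − 2)/7 = -3/8
  x_2 = -3/8;  a_2 = 4;  x_3 = (x_2 − 4)/7 = -5/8
  x_3 = -5/8;  a_3 = 2;  x_4 = (x_3 − 2)/7 = -3/8
  x_4 = -3/8;  a_4 = 4;  x_5 = (x_4 − 4)/7 = -5/8
  x_5 = -5/8;  a_5 = 2;  x_6 = (x_5 − 2)/7 = -3/8
Digits: (6, 2, 4, 2, 4, 2).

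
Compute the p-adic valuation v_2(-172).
v_2(-172) = 2

v_2(n) is the largest exponent k such that 2^k divides n. Factor out: -172 = -2^2 · 43. (Sign doesn't affect v_p.) So v_2(-172) = 2.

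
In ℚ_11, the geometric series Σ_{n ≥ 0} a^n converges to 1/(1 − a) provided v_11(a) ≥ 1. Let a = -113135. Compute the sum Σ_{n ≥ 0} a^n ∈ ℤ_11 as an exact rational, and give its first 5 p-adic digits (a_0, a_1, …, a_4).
Σ a^n = 1/(1 − a) = 1/113136;  first 5 digits = (1, 0, 0, 3, 3)

v_11(a) = 3 ≥ 1, so the series converges in ℤ_11 to 1/(1 − a) = 1/(1 − (-113135)) = 1/113136. Expand this rational in ℤ_11: compute digits iteratively via d_i = x_i mod 11, x_{i+1} = (x_i − d_i)/11. The first 5 digits are (1, 0, 0, 3, 3).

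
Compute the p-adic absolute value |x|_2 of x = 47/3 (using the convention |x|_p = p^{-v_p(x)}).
|47/3|_2 = 1

Step 1 — compute v_2(x) by factoring powers of 2 out of the numerator and denominator: v_2(47/3) = 0. Step 2 — apply |x|_p = p^{-v_p(x)} = 2^{0} = 1.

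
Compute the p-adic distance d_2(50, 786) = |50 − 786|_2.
d_2(50, 786) = 1/32

Step 1 — x − y = 50 − 786 = -736. Step 2 — v_2(-736) = 5 (factor: -736 = −(2^5 · 23); the sign does not affect v_p). Step 3 — |x − y|_2 = 2^{-5} = 1/32.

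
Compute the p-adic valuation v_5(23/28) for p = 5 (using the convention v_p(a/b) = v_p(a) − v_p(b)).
v_5(23/28) = 0

Factor powers of 5 from the numerator and denominator of the reduced fraction: 23 = 5^0 · 23 and 28 = 5^0 · 28. Apply v_p(a/b) = v_p(a) − v_p(b): v_5(23/28) = 0 − 0 = 0.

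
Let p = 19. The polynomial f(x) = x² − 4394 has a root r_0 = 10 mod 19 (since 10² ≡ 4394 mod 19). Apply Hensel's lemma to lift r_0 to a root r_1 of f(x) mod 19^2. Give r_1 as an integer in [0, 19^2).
r_1 = 333 (mod 361)

Hensel's recurrence: r_{i+1} = r_i − f(r_i)·(f′(r_i))^{-1} mod 19^{i+2}, with f′(x) = 2x. Iterate:
  r_0 = 10 (mod 19)
  r_1 = 333 (mod 361)
Final: r_1 = 333, and one checks f(r_1) ≡ 0 mod 19^2.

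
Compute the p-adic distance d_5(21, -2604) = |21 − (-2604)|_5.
d_5(21, -2604) = 1/125

Step 1 — x − y = 21 − (-2604) = 2625. Step 2 — v_5(2625) = 3 (factor: 2625 = (5^3 · 21); the sign does not affect v_p). Step 3 — |x − y|_5 = 5^{-3} = 1/125.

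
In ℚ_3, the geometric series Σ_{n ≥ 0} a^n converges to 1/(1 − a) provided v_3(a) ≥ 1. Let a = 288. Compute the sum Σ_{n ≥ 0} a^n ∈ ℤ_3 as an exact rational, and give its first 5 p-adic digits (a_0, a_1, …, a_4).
Σ a^n = 1/(1 − a) = -1/287;  first 5 digits = (1, 0, 2, 1, 1)

v_3(a) = 2 ≥ 1, so the series converges in ℤ_3 to 1/(1 − a) = 1/(1 − 288) = -1/287. Expand this rational in ℤ_3: compute digits iteratively via d_i = x_i mod 3, x_{i+1} = (x_i − d_i)/3. The first 5 digits are (1, 0, 2, 1, 1).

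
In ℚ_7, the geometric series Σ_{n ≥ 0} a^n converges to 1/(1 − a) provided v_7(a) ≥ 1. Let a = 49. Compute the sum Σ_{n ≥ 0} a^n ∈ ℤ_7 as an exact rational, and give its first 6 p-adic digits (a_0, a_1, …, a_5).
Σ a^n = 1/(1 − a) = -1/48;  first 6 digits = (1, 0, 1, 0, 1, 0)

v_7(a) = 2 ≥ 1, so the series converges in ℤ_7 to 1/(1 − a) = 1/(1 − 49) = -1/48. Expand this rational in ℤ_7: compute digits iteratively via d_i = x_i mod 7, x_{i+1} = (x_i − d_i)/7. The first 6 digits are (1, 0, 1, 0, 1, 0).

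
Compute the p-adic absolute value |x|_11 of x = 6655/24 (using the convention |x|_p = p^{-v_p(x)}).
|6655/24|_11 = 1/1331

Step 1 — compute v_11(x) by factoring powers of 11 out of the numerator and denominator: v_11(6655/24) = 3. Step 2 — apply |x|_p = p^{-v_p(x)} = 11^{-3} = 1/1331.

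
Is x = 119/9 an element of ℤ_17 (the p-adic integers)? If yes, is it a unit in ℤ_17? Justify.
x ∈ ℤ_17 but not a unit; v_17(x) = 1 > 0

ℤ_17 = {x ∈ ℚ_17 : v_17(x) ≥ 0} and ℤ_17^× = {x ∈ ℤ_17 : v_17(x) = 0}. Here v_17(119/9) = v_17(num) − v_17(den) = 1; compare against these criteria.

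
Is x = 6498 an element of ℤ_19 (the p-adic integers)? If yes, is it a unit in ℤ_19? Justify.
x ∈ ℤ_19 but not a unit; v_19(x) = 2 > 0

ℤ_19 = {x ∈ ℚ_19 : v_19(x) ≥ 0} and ℤ_19^× = {x ∈ ℤ_19 : v_19(x) = 0}. Here v_19(6498) = v_19(num) − v_19(den) = 2; compare against these criteria.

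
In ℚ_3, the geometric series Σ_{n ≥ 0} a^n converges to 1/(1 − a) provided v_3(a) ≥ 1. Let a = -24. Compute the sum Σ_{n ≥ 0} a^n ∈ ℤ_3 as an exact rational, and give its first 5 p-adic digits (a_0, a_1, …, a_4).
Σ a^n = 1/(1 − a) = 1/25;  first 5 digits = (1, 1, 1, 0, 2)

v_3(a) = 1 ≥ 1, so the series converges in ℤ_3 to 1/(1 − a) = 1/(1 − (-24)) = 1/25. Expand this rational in ℤ_3: compute digits iteratively via d_i = x_i mod 3, x_{i+1} = (x_i − d_i)/3. The first 5 digits are (1, 1, 1, 0, 2).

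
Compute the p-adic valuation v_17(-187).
v_17(-187) = 1

v_17(n) is the largest exponent k such that 17^k divides n. Factor out: -187 = -17^1 · 11. (Sign doesn't affect v_p.) So v_17(-187) = 1.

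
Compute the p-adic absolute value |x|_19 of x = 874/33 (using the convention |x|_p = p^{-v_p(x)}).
|874/33|_19 = 1/19

Step 1 — compute v_19(x) by factoring powers of 19 out of the numerator and denominator: v_19(874/33) = 1. Step 2 — apply |x|_p = p^{-v_p(x)} = 19^{-1} = 1/19.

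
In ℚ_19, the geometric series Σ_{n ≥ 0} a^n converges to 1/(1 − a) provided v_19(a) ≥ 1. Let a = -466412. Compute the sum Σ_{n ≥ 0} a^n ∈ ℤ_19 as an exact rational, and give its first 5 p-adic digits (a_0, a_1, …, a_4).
Σ a^n = 1/(1 − a) = 1/466413;  first 5 digits = (1, 0, 0, 8, 15)

v_19(a) = 3 ≥ 1, so the series converges in ℤ_19 to 1/(1 − a) = 1/(1 − (-466412)) = 1/466413. Expand this rational in ℤ_19: compute digits iteratively via d_i = x_i mod 19, x_{i+1} = (x_i − d_i)/19. The first 5 digits are (1, 0, 0, 8, 15).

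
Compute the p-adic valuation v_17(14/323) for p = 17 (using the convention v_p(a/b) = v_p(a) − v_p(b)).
v_17(14/323) = -1

Factor powers of 17 from the numerator and denominator of the reduced fraction: 14 = 17^0 · 14 and 323 = 17^1 · 19. Apply v_p(a/b) = v_p(a) − v_p(b): v_17(14/323) = 0 − 1 = -1.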